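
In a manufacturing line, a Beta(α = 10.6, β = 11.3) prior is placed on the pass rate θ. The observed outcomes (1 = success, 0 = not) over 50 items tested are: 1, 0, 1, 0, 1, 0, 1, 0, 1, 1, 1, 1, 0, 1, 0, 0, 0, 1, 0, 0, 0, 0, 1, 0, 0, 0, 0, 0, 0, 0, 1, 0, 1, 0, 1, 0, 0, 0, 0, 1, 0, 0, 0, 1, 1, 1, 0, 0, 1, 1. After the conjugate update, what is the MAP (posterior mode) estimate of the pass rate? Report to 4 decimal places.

0.4235

The Beta prior is conjugate to a Binomial/Bernoulli likelihood; the update adds successes to α and failures to β.
Posterior: Beta(α+k, β+n−k) = Beta(10.6+20, 11.3+30) = Beta(30.6, 41.3).
Mode of Beta(a,b) for a,b>1 is (a−1)/(a+b−2) = 29.6/69.9 = 0.4235.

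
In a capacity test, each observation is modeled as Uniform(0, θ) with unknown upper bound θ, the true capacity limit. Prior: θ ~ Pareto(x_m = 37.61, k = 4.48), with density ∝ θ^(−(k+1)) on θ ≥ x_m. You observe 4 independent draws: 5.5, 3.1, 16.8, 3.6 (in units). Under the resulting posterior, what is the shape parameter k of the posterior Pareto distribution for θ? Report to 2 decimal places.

A Pareto(scale x_m, shape k) prior on the upper bound θ of Uniform(0, θ) is conjugate: posterior is Pareto(max(x_m, max xᵢ), k + n).
Sample maximum = 16.8; prior scale x_m = 37.61 → posterior scale = max = 37.61.
Posterior shape = 4.48 + 4 = 8.48.
Posterior shape k = 8.48.

8.48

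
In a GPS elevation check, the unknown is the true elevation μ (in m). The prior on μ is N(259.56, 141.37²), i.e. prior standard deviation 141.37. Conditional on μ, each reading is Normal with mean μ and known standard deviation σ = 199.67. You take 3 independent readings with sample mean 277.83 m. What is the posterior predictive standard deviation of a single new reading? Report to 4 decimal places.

218.7463

For Normal data with known variance σ², a Normal(μ₀, σ₀²) prior on μ is conjugate. Posterior precision = 1/σ₀² + n/σ²; posterior mean is the precision-weighted average of μ₀ and x̄.
σ₀² = 141.37² = 19985.4769, σ² = 199.67² = 39868.1089; σ² + n·σ₀² = 39868.1089 + 3·19985.4769 = 99824.5396.
Posterior precision = 1/σ₀² + n/σ² = 1/19985.4769 + 3/39868.1089 = (σ² + n·σ₀²)/(σ₀²σ²) = 99824.5396/(19985.4769·39868.1089); posterior variance σₙ² = σ₀²σ²/(σ² + n·σ₀²) = 19985.4769·39868.1089/99824.5396 = 7981.836657.
Predictive variance for one new observation = σₙ² + σ² = 19985.4769·39868.1089/99824.5396 + 39868.1089 = σ²·(σ₀² + 99824.5396)/99824.5396 = 39868.1089·119810.0165/99824.5396 = 47849.945557; SD = √(39868.1089·119810.0165/99824.5396) = 218.7463.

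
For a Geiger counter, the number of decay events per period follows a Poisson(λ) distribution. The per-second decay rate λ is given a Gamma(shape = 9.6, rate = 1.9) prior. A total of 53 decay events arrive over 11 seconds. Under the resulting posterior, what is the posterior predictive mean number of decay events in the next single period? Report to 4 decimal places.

With a Gamma(shape α, rate β) prior, the Poisson likelihood is conjugate: the posterior is Gamma(α + ΣXᵢ, β + n).
Posterior: Gamma(α+S, β+n) = Gamma(9.6+53, 1.9+11) = Gamma(62.6, 12.9).
The predictive distribution for one future period is NegBinom with mean α/β = 4.8527.

4.8527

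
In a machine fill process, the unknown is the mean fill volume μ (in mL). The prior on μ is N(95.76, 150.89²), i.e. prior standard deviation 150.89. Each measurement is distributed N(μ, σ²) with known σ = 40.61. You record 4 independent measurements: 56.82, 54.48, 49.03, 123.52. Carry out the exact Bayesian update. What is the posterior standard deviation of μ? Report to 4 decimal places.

For Normal data with known variance σ², a Normal(μ₀, σ₀²) prior on μ is conjugate. Posterior precision = 1/σ₀² + n/σ²; posterior mean is the precision-weighted average of μ₀ and x̄.
σ₀² = 150.89² = 22767.7921, σ² = 40.61² = 1649.1721; σ² + n·σ₀² = 1649.1721 + 4·22767.7921 = 92720.3405.
Posterior precision = 1/σ₀² + n/σ² = 1/22767.7921 + 4/1649.1721 = (σ² + n·σ₀²)/(σ₀²σ²) = 92720.3405/(22767.7921·1649.1721); posterior variance σₙ² = σ₀²σ²/(σ² + n·σ₀²) = 22767.7921·1649.1721/92720.3405 = 404.959767.
Posterior SD = √σₙ² = √(22767.7921·1649.1721/92720.3405) = 20.1236.

20.1236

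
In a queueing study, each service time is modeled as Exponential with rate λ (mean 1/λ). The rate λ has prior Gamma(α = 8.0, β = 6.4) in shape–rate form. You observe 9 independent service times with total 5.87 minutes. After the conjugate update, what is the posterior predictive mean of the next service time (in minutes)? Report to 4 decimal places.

With a Gamma(shape α, rate β) prior on the exponential rate λ, the posterior after n observations with total T = Σxᵢ is Gamma(α+n, β+T).
Posterior: Gamma(8.0+9, 6.4+5.87) = Gamma(17.0, 12.27).
The predictive distribution for the next observation is Lomax; its mean is β/(α−1) = 12.27/16.0 = 0.7669.

0.7669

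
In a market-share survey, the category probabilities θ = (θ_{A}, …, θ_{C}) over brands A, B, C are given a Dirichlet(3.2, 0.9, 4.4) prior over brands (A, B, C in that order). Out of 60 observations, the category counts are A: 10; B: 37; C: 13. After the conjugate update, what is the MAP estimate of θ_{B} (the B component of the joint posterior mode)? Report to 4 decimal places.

The Dirichlet prior is conjugate to the Multinomial likelihood: each posterior αⱼ = prior αⱼ + observed count nⱼ.
Posterior concentration: (13.2, 37.9, 17.4), total = 68.5.
Joint mode component: (α_{B}−1)/(Σα−K) = 36.9/65.5 = 0.5634.

0.5634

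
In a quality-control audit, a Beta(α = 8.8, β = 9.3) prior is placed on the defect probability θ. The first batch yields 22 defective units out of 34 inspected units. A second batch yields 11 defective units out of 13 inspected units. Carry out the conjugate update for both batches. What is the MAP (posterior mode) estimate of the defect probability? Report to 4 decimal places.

0.6466

The Beta prior is conjugate to a Binomial/Bernoulli likelihood; the update adds successes to α and failures to β.
After batch 1: Beta(8.8+22, 9.3+12) = Beta(30.8, 21.3).
After batch 2: Beta(30.8+11, 21.3+2) = Beta(41.8, 23.3).
Mode of Beta(a,b) for a,b>1 is (a−1)/(a+b−2) = 40.8/63.1 = 0.6466.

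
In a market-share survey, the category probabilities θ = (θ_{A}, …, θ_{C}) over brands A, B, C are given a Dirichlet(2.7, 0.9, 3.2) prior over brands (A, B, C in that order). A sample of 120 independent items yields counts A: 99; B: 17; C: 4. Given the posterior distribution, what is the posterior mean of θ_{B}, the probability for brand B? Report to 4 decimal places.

0.1412

The Dirichlet prior is conjugate to the Multinomial likelihood: each posterior αⱼ = prior αⱼ + observed count nⱼ.
Posterior concentration: (101.7, 17.9, 7.2), total = 126.8.
E[θ_{B}|data] = α_{B}/Σα = 17.9/126.8 = 0.1412.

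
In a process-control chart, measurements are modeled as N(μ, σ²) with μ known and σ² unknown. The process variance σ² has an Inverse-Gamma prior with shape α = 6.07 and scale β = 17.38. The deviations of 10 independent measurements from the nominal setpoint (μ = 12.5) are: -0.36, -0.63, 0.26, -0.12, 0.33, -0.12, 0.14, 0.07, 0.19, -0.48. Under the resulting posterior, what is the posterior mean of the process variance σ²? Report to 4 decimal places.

1.7767

With known mean μ and an Inverse-Gamma(α, β) prior on σ², the Normal likelihood is conjugate: posterior is Inv-Gamma(α + n/2, β + Σ(xᵢ−μ)²/2).
Σ(xᵢ−μ)² = (-0.36)² + (-0.63)² + (0.26)² + (-0.12)² + (0.33)² + (-0.12)² + (0.14)² + (0.07)² + (0.19)² + (-0.48)² = 1.0228.
Posterior: Inv-Gamma(6.07 + 10/2, 17.38 + 1.0228/2) = Inv-Gamma(11.07, 17.89140).
E[σ²|data] = β/(α−1) = 17.89140/10.07 = 1.7767.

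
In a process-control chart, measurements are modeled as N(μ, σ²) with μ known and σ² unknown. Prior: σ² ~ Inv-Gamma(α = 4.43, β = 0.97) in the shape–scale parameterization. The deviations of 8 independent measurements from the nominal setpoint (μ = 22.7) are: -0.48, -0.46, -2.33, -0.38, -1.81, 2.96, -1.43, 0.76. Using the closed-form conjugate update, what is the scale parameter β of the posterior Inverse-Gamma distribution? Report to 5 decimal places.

With known mean μ and an Inverse-Gamma(α, β) prior on σ², the Normal likelihood is conjugate: posterior is Inv-Gamma(α + n/2, β + Σ(xᵢ−μ)²/2).
Σ(xᵢ−μ)² = (-0.48)² + (-0.46)² + (-2.33)² + (-0.38)² + (-1.81)² + (2.96)² + (-1.43)² + (0.76)² = 20.6755.
Posterior: Inv-Gamma(4.43 + 8/2, 0.97 + 20.6755/2) = Inv-Gamma(8.43, 11.30775).
Posterior β = 11.30775.

11.30775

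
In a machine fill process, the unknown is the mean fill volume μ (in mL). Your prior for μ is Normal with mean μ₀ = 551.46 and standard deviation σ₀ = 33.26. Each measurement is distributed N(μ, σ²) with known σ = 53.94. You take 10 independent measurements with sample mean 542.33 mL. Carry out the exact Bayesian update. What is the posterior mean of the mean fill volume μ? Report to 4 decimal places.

544.2313

For Normal data with known variance σ², a Normal(μ₀, σ₀²) prior on μ is conjugate. Posterior precision = 1/σ₀² + n/σ²; posterior mean is the precision-weighted average of μ₀ and x̄.
n·x̄ = 10·542.33 = 5423.3.
σ₀² = 33.26² = 1106.2276, σ² = 53.94² = 2909.5236; σ² + n·σ₀² = 2909.5236 + 10·1106.2276 = 13971.7996.
Posterior mean = (μ₀/σ₀² + n·x̄/σ²)/(1/σ₀² + n/σ²) = (σ²·μ₀ + σ₀²·n·x̄)/(σ² + n·σ₀²) = (2909.5236·551.46 + 1106.2276·5423.3)/13971.7996 = 7603890.027536/13971.7996 = 544.2313.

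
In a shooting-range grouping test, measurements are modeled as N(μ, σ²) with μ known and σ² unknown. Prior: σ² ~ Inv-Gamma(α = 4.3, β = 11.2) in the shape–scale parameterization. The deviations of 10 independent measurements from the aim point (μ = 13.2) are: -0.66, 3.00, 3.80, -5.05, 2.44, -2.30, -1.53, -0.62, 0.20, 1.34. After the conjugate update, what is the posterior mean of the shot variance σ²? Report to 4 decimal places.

5.2761

With known mean μ and an Inverse-Gamma(α, β) prior on σ², the Normal likelihood is conjugate: posterior is Inv-Gamma(α + n/2, β + Σ(xᵢ−μ)²/2).
Σ(xᵢ−μ)² = (-0.66)² + (3.00)² + (3.80)² + (-5.05)² + (2.44)² + (-2.30)² + (-1.53)² + (-0.62)² + (0.20)² + (1.34)² = 65.1826.
Posterior: Inv-Gamma(4.3 + 10/2, 11.2 + 65.1826/2) = Inv-Gamma(9.30, 43.79130).
E[σ²|data] = β/(α−1) = 43.79130/8.30 = 5.2761.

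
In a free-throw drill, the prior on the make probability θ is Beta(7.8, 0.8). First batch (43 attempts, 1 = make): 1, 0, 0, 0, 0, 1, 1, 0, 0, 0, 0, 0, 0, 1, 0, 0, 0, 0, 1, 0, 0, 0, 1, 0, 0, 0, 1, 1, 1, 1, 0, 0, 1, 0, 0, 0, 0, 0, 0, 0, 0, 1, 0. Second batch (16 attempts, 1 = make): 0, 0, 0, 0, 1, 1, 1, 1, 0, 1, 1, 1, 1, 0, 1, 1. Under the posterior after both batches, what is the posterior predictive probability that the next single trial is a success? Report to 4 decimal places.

The Beta prior is conjugate to a Binomial/Bernoulli likelihood; the update adds successes to α and failures to β.
After batch 1: Beta(7.8+12, 0.8+31) = Beta(19.8, 31.8).
After batch 2: Beta(19.8+10, 31.8+6) = Beta(29.8, 37.8).
For a single future Bernoulli trial, P(success | data) = α/(α+β) = 0.4408.

0.4408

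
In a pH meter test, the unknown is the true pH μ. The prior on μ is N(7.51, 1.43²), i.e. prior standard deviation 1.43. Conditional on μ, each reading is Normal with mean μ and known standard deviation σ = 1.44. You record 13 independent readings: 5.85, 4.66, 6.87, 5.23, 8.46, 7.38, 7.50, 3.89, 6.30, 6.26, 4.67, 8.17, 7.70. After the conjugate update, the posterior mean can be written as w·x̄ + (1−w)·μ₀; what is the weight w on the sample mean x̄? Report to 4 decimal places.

For Normal data with known variance σ², a Normal(μ₀, σ₀²) prior on μ is conjugate. Posterior precision = 1/σ₀² + n/σ²; posterior mean is the precision-weighted average of μ₀ and x̄.
σ₀² = 1.43² = 2.0449, σ² = 1.44² = 2.0736. Prior precision 1/σ₀² = 1/2.0449; data precision n/σ² = 13/2.0736.
w = (n/σ²)/(1/σ₀² + n/σ²) = n·σ₀²/(σ² + n·σ₀²) = 13·2.0449/(2.0736 + 13·2.0449) = 26.5837/28.6573 = 0.9276.

0.9276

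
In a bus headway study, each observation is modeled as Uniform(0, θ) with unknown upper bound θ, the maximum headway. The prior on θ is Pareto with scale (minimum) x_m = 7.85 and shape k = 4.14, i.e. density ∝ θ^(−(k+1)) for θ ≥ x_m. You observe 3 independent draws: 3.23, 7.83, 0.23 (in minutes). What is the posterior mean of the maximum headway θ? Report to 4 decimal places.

A Pareto(scale x_m, shape k) prior on the upper bound θ of Uniform(0, θ) is conjugate: posterior is Pareto(max(x_m, max xᵢ), k + n).
Sample maximum = 7.83; prior scale x_m = 7.85 → posterior scale = max = 7.85.
Posterior shape = 4.14 + 3 = 7.14.
E[θ|data] = k·x_m/(k−1) = 7.14·7.85/6.14 = 9.1285.

9.1285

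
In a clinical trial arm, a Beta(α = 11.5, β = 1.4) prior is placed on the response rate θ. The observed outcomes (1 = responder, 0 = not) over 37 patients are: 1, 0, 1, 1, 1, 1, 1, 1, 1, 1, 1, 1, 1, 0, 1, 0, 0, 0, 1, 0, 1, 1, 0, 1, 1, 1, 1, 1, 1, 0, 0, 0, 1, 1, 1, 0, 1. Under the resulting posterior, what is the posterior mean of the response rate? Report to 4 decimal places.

The Beta prior is conjugate to a Binomial/Bernoulli likelihood; the update adds successes to α and failures to β.
Posterior: Beta(α+k, β+n−k) = Beta(11.5+26, 1.4+11) = Beta(37.5, 12.4).
Posterior mean = α/(α+β) = 37.5/49.9 = 0.7515.

0.7515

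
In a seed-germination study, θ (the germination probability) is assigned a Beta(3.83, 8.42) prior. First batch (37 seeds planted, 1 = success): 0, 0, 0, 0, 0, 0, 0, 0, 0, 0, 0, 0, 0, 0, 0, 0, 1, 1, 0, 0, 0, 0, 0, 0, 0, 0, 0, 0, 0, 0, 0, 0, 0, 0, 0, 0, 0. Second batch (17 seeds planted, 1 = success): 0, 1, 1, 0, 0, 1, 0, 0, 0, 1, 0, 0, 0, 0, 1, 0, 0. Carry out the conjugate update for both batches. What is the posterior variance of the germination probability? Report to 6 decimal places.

The Beta prior is conjugate to a Binomial/Bernoulli likelihood; the update adds successes to α and failures to β.
After batch 1: Beta(3.83+2, 8.42+35) = Beta(5.83, 43.42).
After batch 2: Beta(5.83+5, 43.42+12) = Beta(10.83, 55.42).
Var = αβ/((α+β)²(α+β+1)) = 10.83·55.42/(66.25²·67.25) = 0.002033.

0.002033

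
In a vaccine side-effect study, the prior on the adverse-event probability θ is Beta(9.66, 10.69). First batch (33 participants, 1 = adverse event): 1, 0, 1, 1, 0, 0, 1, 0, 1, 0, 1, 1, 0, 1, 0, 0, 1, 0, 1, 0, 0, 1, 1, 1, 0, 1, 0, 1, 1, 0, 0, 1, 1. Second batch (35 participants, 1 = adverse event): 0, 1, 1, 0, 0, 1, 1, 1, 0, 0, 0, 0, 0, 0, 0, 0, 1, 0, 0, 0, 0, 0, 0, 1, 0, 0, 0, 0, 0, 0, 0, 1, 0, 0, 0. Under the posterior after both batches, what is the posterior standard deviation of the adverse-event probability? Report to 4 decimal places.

0.0519

The Beta prior is conjugate to a Binomial/Bernoulli likelihood; the update adds successes to α and failures to β.
After batch 1: Beta(9.66+18, 10.69+15) = Beta(27.66, 25.69).
After batch 2: Beta(27.66+8, 25.69+27) = Beta(35.66, 52.69).
Var = αβ/((α+β)²(α+β+1)) = 35.66·52.69/(88.35²·89.35) = 0.00269403; SD = √0.00269403 = 0.0519.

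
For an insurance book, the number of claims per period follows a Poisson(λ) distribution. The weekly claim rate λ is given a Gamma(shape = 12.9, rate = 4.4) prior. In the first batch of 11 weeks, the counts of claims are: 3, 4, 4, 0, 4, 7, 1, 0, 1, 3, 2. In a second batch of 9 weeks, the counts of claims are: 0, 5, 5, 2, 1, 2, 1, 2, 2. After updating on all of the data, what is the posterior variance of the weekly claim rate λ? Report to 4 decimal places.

With a Gamma(shape α, rate β) prior, the Poisson likelihood is conjugate: the posterior is Gamma(α + ΣXᵢ, β + n).
Batch 1: sum of counts S = 29 over n = 11 weeks.
After batch 1: Gamma(α+S, β+n) = Gamma(12.9+29, 4.4+11) = Gamma(41.9, 15.4).
Batch 2: sum of counts S = 20 over n = 9 weeks.
After batch 2: Gamma(α+S, β+n) = Gamma(41.9+20, 15.4+9) = Gamma(61.9, 24.4).
Var = α/β² = 61.9/24.4² = 0.1040.

0.1040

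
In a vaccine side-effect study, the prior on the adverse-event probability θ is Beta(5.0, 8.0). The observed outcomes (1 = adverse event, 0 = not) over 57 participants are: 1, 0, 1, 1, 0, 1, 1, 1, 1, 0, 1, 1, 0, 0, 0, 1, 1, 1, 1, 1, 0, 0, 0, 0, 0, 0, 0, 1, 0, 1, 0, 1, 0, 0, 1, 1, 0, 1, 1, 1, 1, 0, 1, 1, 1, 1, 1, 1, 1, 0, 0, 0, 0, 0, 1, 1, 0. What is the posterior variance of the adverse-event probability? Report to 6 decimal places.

The Beta prior is conjugate to a Binomial/Bernoulli likelihood; the update adds successes to α and failures to β.
Posterior: Beta(α+k, β+n−k) = Beta(5.0+32, 8.0+25) = Beta(37.0, 33.0).
Var = αβ/((α+β)²(α+β+1)) = 37.0·33.0/(70.0²·71.0) = 0.003510.

0.003510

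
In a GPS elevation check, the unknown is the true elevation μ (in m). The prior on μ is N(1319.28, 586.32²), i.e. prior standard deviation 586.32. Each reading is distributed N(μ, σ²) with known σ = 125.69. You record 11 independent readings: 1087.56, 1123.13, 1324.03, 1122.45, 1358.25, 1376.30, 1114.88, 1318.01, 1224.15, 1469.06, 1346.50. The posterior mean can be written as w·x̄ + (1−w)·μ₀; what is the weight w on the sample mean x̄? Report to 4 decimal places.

0.9958

For Normal data with known variance σ², a Normal(μ₀, σ₀²) prior on μ is conjugate. Posterior precision = 1/σ₀² + n/σ²; posterior mean is the precision-weighted average of μ₀ and x̄.
σ₀² = 586.32² = 343771.1424, σ² = 125.69² = 15797.9761. Prior precision 1/σ₀² = 1/343771.1424; data precision n/σ² = 11/15797.9761.
w = (n/σ²)/(1/σ₀² + n/σ²) = n·σ₀²/(σ² + n·σ₀²) = 11·343771.1424/(15797.9761 + 11·343771.1424) = 3781482.5664/3797280.5425 = 0.9958.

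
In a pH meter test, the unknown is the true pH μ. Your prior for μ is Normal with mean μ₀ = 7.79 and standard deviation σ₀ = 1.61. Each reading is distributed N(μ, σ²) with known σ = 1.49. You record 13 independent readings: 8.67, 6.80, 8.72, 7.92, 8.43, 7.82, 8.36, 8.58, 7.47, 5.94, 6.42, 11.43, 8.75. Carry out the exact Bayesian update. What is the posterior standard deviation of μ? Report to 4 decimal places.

For Normal data with known variance σ², a Normal(μ₀, σ₀²) prior on μ is conjugate. Posterior precision = 1/σ₀² + n/σ²; posterior mean is the precision-weighted average of μ₀ and x̄.
σ₀² = 1.61² = 2.5921, σ² = 1.49² = 2.2201; σ² + n·σ₀² = 2.2201 + 13·2.5921 = 35.9174.
Posterior precision = 1/σ₀² + n/σ² = 1/2.5921 + 13/2.2201 = (σ² + n·σ₀²)/(σ₀²σ²) = 35.9174/(2.5921·2.2201); posterior variance σₙ² = σ₀²σ²/(σ² + n·σ₀²) = 2.5921·2.2201/35.9174 = 0.160221.
Posterior SD = √σₙ² = √(2.5921·2.2201/35.9174) = 0.4003.

0.4003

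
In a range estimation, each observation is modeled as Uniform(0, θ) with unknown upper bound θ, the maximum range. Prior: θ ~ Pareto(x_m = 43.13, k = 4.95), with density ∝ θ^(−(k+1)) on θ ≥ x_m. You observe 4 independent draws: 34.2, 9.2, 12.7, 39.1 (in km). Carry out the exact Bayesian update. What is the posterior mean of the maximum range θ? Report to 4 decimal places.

48.5552

A Pareto(scale x_m, shape k) prior on the upper bound θ of Uniform(0, θ) is conjugate: posterior is Pareto(max(x_m, max xᵢ), k + n).
Sample maximum = 39.1; prior scale x_m = 43.13 → posterior scale = max = 43.13.
Posterior shape = 4.95 + 4 = 8.95.
E[θ|data] = k·x_m/(k−1) = 8.95·43.13/7.95 = 48.5552.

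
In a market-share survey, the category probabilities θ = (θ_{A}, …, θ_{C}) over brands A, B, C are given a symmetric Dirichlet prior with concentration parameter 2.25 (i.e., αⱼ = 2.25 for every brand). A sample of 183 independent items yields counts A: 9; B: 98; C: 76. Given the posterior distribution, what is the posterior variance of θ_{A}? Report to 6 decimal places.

0.000292

The Dirichlet prior is conjugate to the Multinomial likelihood: each posterior αⱼ = prior αⱼ + observed count nⱼ.
Posterior concentration: (11.25, 100.25, 78.25), total = 189.75.
Var[θ_j] = α_j(Σα−α_j)/((Σα)²(Σα+1)) = 11.25·178.50/(189.75²·190.75) = 0.000292.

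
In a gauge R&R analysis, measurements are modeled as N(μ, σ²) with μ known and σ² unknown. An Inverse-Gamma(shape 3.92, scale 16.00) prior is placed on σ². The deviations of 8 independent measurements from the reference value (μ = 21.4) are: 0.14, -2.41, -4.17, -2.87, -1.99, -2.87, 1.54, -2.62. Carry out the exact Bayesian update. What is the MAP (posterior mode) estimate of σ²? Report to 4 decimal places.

4.7582

With known mean μ and an Inverse-Gamma(α, β) prior on σ², the Normal likelihood is conjugate: posterior is Inv-Gamma(α + n/2, β + Σ(xᵢ−μ)²/2).
Σ(xᵢ−μ)² = (0.14)² + (-2.41)² + (-4.17)² + (-2.87)² + (-1.99)² + (-2.87)² + (1.54)² + (-2.62)² = 52.8865.
Posterior: Inv-Gamma(3.92 + 8/2, 16.00 + 52.8865/2) = Inv-Gamma(7.92, 42.44325).
Mode = β/(α+1) = 42.44325/8.92 = 4.7582.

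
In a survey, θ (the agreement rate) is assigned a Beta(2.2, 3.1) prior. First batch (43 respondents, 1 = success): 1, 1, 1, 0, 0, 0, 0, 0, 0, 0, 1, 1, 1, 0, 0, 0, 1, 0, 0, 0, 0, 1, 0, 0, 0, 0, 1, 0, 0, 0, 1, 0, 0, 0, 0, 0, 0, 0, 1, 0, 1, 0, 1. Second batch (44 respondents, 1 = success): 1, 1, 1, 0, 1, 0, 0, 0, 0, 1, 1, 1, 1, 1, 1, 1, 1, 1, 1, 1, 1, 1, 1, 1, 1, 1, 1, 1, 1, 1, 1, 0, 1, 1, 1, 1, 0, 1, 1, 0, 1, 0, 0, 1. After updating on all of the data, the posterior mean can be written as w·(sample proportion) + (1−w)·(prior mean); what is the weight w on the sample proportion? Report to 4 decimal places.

The Beta prior is conjugate to a Binomial/Bernoulli likelihood; the update adds successes to α and failures to β.
Total number of respondents: n = 43 + 44 = 87.
Posterior mean = (α₀+k)/(α₀+β₀+n) = [n/(α₀+β₀+n)]·(k/n) + [(α₀+β₀)/(α₀+β₀+n)]·α₀/(α₀+β₀), so only n and the prior enter the weight.
The weight on the data is w = n/(α₀+β₀+n) = 87/(2.2+3.1+87) = 87/92.3 = 0.9426.

0.9426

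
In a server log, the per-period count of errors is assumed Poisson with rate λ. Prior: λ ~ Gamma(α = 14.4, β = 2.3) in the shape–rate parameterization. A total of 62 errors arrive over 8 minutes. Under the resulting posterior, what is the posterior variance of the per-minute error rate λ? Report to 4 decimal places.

0.7201

With a Gamma(shape α, rate β) prior, the Poisson likelihood is conjugate: the posterior is Gamma(α + ΣXᵢ, β + n).
Posterior: Gamma(α+S, β+n) = Gamma(14.4+62, 2.3+8) = Gamma(76.4, 10.3).
Var = α/β² = 76.4/10.3² = 0.7201.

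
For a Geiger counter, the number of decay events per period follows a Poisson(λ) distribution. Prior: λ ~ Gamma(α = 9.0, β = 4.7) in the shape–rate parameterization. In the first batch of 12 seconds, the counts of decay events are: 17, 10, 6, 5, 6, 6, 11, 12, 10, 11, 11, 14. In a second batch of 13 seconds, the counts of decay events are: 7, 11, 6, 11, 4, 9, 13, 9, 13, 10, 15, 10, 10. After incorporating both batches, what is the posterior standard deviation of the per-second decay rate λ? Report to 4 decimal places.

0.5387

With a Gamma(shape α, rate β) prior, the Poisson likelihood is conjugate: the posterior is Gamma(α + ΣXᵢ, β + n).
Batch 1: sum of counts S = 119 over n = 12 seconds.
After batch 1: Gamma(α+S, β+n) = Gamma(9.0+119, 4.7+12) = Gamma(128.0, 16.7).
Batch 2: sum of counts S = 128 over n = 13 seconds.
After batch 2: Gamma(α+S, β+n) = Gamma(128.0+128, 16.7+13) = Gamma(256.0, 29.7).
SD = √α/β = √256.0/29.7 = 0.5387.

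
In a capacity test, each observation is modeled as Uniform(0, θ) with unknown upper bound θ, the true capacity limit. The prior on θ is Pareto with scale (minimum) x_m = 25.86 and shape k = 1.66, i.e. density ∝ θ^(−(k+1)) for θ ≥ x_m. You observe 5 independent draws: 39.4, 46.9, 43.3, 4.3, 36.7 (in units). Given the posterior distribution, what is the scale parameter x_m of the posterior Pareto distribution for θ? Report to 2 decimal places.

A Pareto(scale x_m, shape k) prior on the upper bound θ of Uniform(0, θ) is conjugate: posterior is Pareto(max(x_m, max xᵢ), k + n).
Sample maximum = 46.9; prior scale x_m = 25.86 → posterior scale = max = 46.90.
Posterior shape = 1.66 + 5 = 6.66.
Posterior scale x_m = 46.90.

46.90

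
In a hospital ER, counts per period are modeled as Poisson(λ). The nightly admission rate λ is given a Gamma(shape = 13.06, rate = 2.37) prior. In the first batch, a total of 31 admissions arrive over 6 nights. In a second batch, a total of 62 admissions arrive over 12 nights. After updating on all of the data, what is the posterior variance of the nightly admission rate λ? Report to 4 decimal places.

0.2556

With a Gamma(shape α, rate β) prior, the Poisson likelihood is conjugate: the posterior is Gamma(α + ΣXᵢ, β + n).
After batch 1: Gamma(α+S, β+n) = Gamma(13.06+31, 2.37+6) = Gamma(44.06, 8.37).
After batch 2: Gamma(α+S, β+n) = Gamma(44.06+62, 8.37+12) = Gamma(106.06, 20.37).
Var = α/β² = 106.06/20.37² = 0.2556.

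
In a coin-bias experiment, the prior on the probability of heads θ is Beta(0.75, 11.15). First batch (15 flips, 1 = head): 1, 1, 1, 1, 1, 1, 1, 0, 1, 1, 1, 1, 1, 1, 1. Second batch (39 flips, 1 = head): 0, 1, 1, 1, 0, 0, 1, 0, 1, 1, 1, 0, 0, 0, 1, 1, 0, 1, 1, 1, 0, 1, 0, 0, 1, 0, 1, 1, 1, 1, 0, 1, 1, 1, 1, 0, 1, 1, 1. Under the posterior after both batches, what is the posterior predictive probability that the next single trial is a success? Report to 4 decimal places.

The Beta prior is conjugate to a Binomial/Bernoulli likelihood; the update adds successes to α and failures to β.
After batch 1: Beta(0.75+14, 11.15+1) = Beta(14.75, 12.15).
After batch 2: Beta(14.75+25, 12.15+14) = Beta(39.75, 26.15).
For a single future Bernoulli trial, P(success | data) = α/(α+β) = 0.6032.

0.6032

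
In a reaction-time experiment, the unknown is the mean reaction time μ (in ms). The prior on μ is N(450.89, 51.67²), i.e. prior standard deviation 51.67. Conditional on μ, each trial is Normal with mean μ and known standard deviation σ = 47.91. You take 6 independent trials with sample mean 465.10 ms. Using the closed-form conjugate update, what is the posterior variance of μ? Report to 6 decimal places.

For Normal data with known variance σ², a Normal(μ₀, σ₀²) prior on μ is conjugate. Posterior precision = 1/σ₀² + n/σ²; posterior mean is the precision-weighted average of μ₀ and x̄.
σ₀² = 51.67² = 2669.7889, σ² = 47.91² = 2295.3681; σ² + n·σ₀² = 2295.3681 + 6·2669.7889 = 18314.1015.
Posterior precision = 1/σ₀² + n/σ² = 1/2669.7889 + 6/2295.3681 = (σ² + n·σ₀²)/(σ₀²σ²) = 18314.1015/(2669.7889·2295.3681); posterior variance σₙ² = σ₀²σ²/(σ² + n·σ₀²) = 2669.7889·2295.3681/18314.1015 = 334.613646.

334.613646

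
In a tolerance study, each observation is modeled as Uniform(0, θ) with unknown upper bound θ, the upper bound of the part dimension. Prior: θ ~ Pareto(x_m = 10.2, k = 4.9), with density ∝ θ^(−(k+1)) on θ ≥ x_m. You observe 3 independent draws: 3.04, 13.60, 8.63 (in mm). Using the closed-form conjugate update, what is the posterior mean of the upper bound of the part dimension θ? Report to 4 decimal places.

15.5710

A Pareto(scale x_m, shape k) prior on the upper bound θ of Uniform(0, θ) is conjugate: posterior is Pareto(max(x_m, max xᵢ), k + n).
Sample maximum = 13.60; prior scale x_m = 10.2 → posterior scale = max = 13.60.
Posterior shape = 4.9 + 3 = 7.9.
E[θ|data] = k·x_m/(k−1) = 7.9·13.60/6.9 = 15.5710.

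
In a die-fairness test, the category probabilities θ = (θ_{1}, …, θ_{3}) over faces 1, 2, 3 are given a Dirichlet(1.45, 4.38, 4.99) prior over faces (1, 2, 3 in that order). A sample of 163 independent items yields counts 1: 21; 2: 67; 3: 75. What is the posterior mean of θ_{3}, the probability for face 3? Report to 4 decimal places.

The Dirichlet prior is conjugate to the Multinomial likelihood: each posterior αⱼ = prior αⱼ + observed count nⱼ.
Posterior concentration: (22.45, 71.38, 79.99), total = 173.82.
E[θ_{3}|data] = α_{3}/Σα = 79.99/173.82 = 0.4602.

0.4602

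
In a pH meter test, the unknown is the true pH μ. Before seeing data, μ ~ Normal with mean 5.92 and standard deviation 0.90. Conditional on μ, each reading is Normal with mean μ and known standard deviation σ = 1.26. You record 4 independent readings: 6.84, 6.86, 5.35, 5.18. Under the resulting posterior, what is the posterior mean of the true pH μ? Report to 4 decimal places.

6.0123

For Normal data with known variance σ², a Normal(μ₀, σ₀²) prior on μ is conjugate. Posterior precision = 1/σ₀² + n/σ²; posterior mean is the precision-weighted average of μ₀ and x̄.
Σxᵢ = 6.84 + 6.86 + 5.35 + 5.18 = 24.23, so n·x̄ = 24.23.
σ₀² = 0.90² = 0.81, σ² = 1.26² = 1.5876; σ² + n·σ₀² = 1.5876 + 4·0.81 = 4.8276.
Posterior mean = (μ₀/σ₀² + n·x̄/σ²)/(1/σ₀² + n/σ²) = (σ²·μ₀ + σ₀²·n·x̄)/(σ² + n·σ₀²) = (1.5876·5.92 + 0.81·24.23)/4.8276 = 29.024892/4.8276 = 6.0123.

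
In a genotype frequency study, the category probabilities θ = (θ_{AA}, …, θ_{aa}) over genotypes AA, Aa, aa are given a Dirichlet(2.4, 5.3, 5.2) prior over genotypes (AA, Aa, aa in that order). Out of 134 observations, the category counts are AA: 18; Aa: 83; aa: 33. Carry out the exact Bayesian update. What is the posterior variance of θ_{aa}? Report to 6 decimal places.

The Dirichlet prior is conjugate to the Multinomial likelihood: each posterior αⱼ = prior αⱼ + observed count nⱼ.
Posterior concentration: (20.4, 88.3, 38.2), total = 146.9.
Var[θ_j] = α_j(Σα−α_j)/((Σα)²(Σα+1)) = 38.2·108.7/(146.9²·147.9) = 0.001301.

0.001301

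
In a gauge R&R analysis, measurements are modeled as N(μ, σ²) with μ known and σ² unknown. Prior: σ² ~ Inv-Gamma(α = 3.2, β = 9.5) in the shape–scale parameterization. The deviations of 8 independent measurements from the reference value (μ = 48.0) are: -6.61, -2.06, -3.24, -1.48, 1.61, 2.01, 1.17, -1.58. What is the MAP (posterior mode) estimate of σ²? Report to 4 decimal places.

With known mean μ and an Inverse-Gamma(α, β) prior on σ², the Normal likelihood is conjugate: posterior is Inv-Gamma(α + n/2, β + Σ(xᵢ−μ)²/2).
Σ(xᵢ−μ)² = (-6.61)² + (-2.06)² + (-3.24)² + (-1.48)² + (1.61)² + (2.01)² + (1.17)² + (-1.58)² = 71.1212.
Posterior: Inv-Gamma(3.2 + 8/2, 9.5 + 71.1212/2) = Inv-Gamma(7.20, 45.06060).
Mode = β/(α+1) = 45.06060/8.20 = 5.4952.

5.4952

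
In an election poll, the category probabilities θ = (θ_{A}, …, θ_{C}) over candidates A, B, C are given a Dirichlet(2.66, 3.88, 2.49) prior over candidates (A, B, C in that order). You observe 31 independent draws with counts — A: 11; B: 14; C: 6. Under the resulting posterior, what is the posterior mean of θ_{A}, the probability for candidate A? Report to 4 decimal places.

0.3412

The Dirichlet prior is conjugate to the Multinomial likelihood: each posterior αⱼ = prior αⱼ + observed count nⱼ.
Posterior concentration: (13.66, 17.88, 8.49), total = 40.03.
E[θ_{A}|data] = α_{A}/Σα = 13.66/40.03 = 0.3412.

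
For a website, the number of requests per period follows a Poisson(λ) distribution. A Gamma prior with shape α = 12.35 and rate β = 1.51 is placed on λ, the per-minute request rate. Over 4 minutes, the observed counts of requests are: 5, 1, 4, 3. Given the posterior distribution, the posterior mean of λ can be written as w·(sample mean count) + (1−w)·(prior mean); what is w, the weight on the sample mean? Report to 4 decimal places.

With a Gamma(shape α, rate β) prior, the Poisson likelihood is conjugate: the posterior is Gamma(α + ΣXᵢ, β + n).
Posterior mean = (α₀+S)/(β₀+n) = [n/(β₀+n)]·(S/n) + [β₀/(β₀+n)]·(α₀/β₀), so only n and β₀ enter the weight.
Weight on data w = n/(β₀+n) = 4/(1.51+4) = 4/5.51 = 0.7260.

0.7260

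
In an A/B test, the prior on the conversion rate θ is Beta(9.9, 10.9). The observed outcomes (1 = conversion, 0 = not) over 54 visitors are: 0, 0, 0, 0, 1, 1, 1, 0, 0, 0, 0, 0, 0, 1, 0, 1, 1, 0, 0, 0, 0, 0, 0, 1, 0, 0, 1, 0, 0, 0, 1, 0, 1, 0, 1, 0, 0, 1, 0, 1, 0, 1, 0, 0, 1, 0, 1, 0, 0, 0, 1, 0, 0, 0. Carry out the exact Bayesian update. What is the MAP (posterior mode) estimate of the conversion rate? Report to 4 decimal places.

0.3558

The Beta prior is conjugate to a Binomial/Bernoulli likelihood; the update adds successes to α and failures to β.
Posterior: Beta(α+k, β+n−k) = Beta(9.9+17, 10.9+37) = Beta(26.9, 47.9).
Mode of Beta(a,b) for a,b>1 is (a−1)/(a+b−2) = 25.9/72.8 = 0.3558.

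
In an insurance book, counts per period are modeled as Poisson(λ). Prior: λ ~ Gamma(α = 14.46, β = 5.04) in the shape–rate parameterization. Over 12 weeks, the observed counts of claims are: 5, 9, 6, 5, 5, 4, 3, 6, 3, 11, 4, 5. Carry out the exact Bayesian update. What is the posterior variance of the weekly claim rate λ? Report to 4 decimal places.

With a Gamma(shape α, rate β) prior, the Poisson likelihood is conjugate: the posterior is Gamma(α + ΣXᵢ, β + n).
Sum of counts S = 66 over n = 12 weeks.
Posterior: Gamma(α+S, β+n) = Gamma(14.46+66, 5.04+12) = Gamma(80.46, 17.04).
Var = α/β² = 80.46/17.04² = 0.2771.

0.2771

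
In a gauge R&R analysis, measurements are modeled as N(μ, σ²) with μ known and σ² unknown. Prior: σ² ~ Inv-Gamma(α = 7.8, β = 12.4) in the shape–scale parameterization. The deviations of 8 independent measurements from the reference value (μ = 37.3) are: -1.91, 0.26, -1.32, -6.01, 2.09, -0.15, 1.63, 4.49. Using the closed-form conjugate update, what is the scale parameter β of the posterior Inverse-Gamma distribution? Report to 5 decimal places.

With known mean μ and an Inverse-Gamma(α, β) prior on σ², the Normal likelihood is conjugate: posterior is Inv-Gamma(α + n/2, β + Σ(xᵢ−μ)²/2).
Σ(xᵢ−μ)² = (-1.91)² + (0.26)² + (-1.32)² + (-6.01)² + (2.09)² + (-0.15)² + (1.63)² + (4.49)² = 68.7858.
Posterior: Inv-Gamma(7.8 + 8/2, 12.4 + 68.7858/2) = Inv-Gamma(11.80, 46.79290).
Posterior β = 46.79290.

46.79290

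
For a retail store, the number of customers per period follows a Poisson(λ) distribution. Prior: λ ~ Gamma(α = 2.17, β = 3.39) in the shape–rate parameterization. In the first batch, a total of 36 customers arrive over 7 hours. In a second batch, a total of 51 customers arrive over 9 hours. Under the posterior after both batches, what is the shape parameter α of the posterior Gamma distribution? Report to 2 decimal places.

89.17

With a Gamma(shape α, rate β) prior, the Poisson likelihood is conjugate: the posterior is Gamma(α + ΣXᵢ, β + n).
After batch 1: Gamma(α+S, β+n) = Gamma(2.17+36, 3.39+7) = Gamma(38.17, 10.39).
After batch 2: Gamma(α+S, β+n) = Gamma(38.17+51, 10.39+9) = Gamma(89.17, 19.39).
Posterior α = 89.17.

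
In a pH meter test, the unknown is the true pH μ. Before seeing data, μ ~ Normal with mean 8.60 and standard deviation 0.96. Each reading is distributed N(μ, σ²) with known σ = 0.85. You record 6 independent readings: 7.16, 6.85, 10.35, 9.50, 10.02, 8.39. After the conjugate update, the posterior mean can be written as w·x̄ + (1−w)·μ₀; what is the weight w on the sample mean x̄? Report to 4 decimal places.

For Normal data with known variance σ², a Normal(μ₀, σ₀²) prior on μ is conjugate. Posterior precision = 1/σ₀² + n/σ²; posterior mean is the precision-weighted average of μ₀ and x̄.
σ₀² = 0.96² = 0.9216, σ² = 0.85² = 0.7225. Prior precision 1/σ₀² = 1/0.9216; data precision n/σ² = 6/0.7225.
w = (n/σ²)/(1/σ₀² + n/σ²) = n·σ₀²/(σ² + n·σ₀²) = 6·0.9216/(0.7225 + 6·0.9216) = 5.5296/6.2521 = 0.8844.

0.8844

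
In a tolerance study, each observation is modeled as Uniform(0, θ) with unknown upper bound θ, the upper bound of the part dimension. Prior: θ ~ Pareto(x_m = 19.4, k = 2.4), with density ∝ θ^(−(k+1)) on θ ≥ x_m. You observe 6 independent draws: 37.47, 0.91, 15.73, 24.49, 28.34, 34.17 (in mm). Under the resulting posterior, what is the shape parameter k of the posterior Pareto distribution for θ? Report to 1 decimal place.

8.4

A Pareto(scale x_m, shape k) prior on the upper bound θ of Uniform(0, θ) is conjugate: posterior is Pareto(max(x_m, max xᵢ), k + n).
Sample maximum = 37.47; prior scale x_m = 19.4 → posterior scale = max = 37.47.
Posterior shape = 2.4 + 6 = 8.4.
Posterior shape k = 8.4.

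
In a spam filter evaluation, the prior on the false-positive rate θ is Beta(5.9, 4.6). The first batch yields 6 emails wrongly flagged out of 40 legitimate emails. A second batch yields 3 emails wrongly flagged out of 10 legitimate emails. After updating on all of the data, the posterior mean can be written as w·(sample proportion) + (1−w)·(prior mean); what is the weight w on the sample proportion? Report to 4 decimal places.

The Beta prior is conjugate to a Binomial/Bernoulli likelihood; the update adds successes to α and failures to β.
Total number of legitimate emails: n = 40 + 10 = 50.
Posterior mean = (α₀+k)/(α₀+β₀+n) = [n/(α₀+β₀+n)]·(k/n) + [(α₀+β₀)/(α₀+β₀+n)]·α₀/(α₀+β₀), so only n and the prior enter the weight.
The weight on the data is w = n/(α₀+β₀+n) = 50/(5.9+4.6+50) = 50/60.5 = 0.8264.

0.8264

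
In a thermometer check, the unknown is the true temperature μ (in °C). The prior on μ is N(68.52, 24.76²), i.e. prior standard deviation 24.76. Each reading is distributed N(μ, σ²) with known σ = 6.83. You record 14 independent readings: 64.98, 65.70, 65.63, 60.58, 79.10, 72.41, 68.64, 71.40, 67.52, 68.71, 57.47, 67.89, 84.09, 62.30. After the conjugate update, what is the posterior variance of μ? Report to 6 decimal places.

3.314052

For Normal data with known variance σ², a Normal(μ₀, σ₀²) prior on μ is conjugate. Posterior precision = 1/σ₀² + n/σ²; posterior mean is the precision-weighted average of μ₀ and x̄.
σ₀² = 24.76² = 613.0576, σ² = 6.83² = 46.6489; σ² + n·σ₀² = 46.6489 + 14·613.0576 = 8629.4553.
Posterior precision = 1/σ₀² + n/σ² = 1/613.0576 + 14/46.6489 = (σ² + n·σ₀²)/(σ₀²σ²) = 8629.4553/(613.0576·46.6489); posterior variance σₙ² = σ₀²σ²/(σ² + n·σ₀²) = 613.0576·46.6489/8629.4553 = 3.314052.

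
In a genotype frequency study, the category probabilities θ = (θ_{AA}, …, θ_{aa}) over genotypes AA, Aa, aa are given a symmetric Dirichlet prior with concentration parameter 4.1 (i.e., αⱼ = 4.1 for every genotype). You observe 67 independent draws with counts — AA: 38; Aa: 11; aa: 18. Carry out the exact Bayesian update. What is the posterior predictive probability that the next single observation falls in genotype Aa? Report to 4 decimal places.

The Dirichlet prior is conjugate to the Multinomial likelihood: each posterior αⱼ = prior αⱼ + observed count nⱼ.
Posterior concentration: (42.1, 15.1, 22.1), total = 79.3.
P(next = Aa | data) = α_{Aa}/Σα = 0.1904.

0.1904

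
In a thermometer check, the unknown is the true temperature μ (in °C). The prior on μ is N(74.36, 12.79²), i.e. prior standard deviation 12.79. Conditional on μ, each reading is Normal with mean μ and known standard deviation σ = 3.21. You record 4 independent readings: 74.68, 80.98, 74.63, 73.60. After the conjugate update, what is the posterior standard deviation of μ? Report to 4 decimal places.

For Normal data with known variance σ², a Normal(μ₀, σ₀²) prior on μ is conjugate. Posterior precision = 1/σ₀² + n/σ²; posterior mean is the precision-weighted average of μ₀ and x̄.
σ₀² = 12.79² = 163.5841, σ² = 3.21² = 10.3041; σ² + n·σ₀² = 10.3041 + 4·163.5841 = 664.6405.
Posterior precision = 1/σ₀² + n/σ² = 1/163.5841 + 4/10.3041 = (σ² + n·σ₀²)/(σ₀²σ²) = 664.6405/(163.5841·10.3041); posterior variance σₙ² = σ₀²σ²/(σ² + n·σ₀²) = 163.5841·10.3041/664.6405 = 2.536088.
Posterior SD = √σₙ² = √(163.5841·10.3041/664.6405) = 1.5925.

1.5925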